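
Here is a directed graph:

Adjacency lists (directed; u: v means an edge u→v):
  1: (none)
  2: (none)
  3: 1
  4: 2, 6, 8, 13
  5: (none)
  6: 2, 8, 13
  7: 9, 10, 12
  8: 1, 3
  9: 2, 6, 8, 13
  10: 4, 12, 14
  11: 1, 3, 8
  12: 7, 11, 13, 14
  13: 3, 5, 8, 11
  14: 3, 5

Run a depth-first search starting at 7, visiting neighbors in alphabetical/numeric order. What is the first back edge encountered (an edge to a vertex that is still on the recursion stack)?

12→7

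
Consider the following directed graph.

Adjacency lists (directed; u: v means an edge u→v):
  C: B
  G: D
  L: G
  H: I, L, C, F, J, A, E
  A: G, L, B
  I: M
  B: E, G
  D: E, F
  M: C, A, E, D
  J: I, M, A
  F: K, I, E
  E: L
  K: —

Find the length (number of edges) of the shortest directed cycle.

For each vertex v, BFS finds the shortest path from v back to v.
The shortest such closed walk is M → D → F → I → M, length 4.

4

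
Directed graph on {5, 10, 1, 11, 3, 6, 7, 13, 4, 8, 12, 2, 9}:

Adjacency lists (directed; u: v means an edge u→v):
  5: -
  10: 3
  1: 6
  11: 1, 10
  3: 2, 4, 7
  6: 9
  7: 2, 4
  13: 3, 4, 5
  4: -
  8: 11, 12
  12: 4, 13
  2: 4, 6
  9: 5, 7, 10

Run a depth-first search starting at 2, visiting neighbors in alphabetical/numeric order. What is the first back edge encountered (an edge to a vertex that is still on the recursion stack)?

7→2

DFS from 2 (visiting neighbors in alphabetical/numeric order); mark gray on enter, black on exit:
2 gray
  4 gray
  4 black
  6 gray
    9 gray
      5 gray
      5 black
      7 gray
        7→2: 2 is gray → back edge
First back edge: 7 → 2.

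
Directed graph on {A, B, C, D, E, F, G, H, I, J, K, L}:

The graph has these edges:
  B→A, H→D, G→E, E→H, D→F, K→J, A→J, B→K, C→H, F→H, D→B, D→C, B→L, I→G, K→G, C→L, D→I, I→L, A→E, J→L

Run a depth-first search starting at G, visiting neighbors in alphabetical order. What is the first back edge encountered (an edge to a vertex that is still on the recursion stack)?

A->E

DFS from G (visiting neighbors in alphabetical order); mark gray on enter, black on exit:
G gray
  E gray
    H gray
      D gray
        B gray
          A gray
            A→E: E is gray → back edge
First back edge: A → E.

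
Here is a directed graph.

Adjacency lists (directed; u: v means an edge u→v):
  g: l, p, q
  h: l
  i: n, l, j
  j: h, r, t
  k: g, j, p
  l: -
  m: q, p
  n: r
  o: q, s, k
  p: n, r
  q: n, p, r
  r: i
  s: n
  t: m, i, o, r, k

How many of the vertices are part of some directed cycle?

A vertex is on a directed cycle iff it belongs to a strongly connected component of size ≥ 2 (or has a self-loop).
The vertices on cycles are {g, i, j, k, m, n, o, p, q, r, s, t} — 12 in total.

12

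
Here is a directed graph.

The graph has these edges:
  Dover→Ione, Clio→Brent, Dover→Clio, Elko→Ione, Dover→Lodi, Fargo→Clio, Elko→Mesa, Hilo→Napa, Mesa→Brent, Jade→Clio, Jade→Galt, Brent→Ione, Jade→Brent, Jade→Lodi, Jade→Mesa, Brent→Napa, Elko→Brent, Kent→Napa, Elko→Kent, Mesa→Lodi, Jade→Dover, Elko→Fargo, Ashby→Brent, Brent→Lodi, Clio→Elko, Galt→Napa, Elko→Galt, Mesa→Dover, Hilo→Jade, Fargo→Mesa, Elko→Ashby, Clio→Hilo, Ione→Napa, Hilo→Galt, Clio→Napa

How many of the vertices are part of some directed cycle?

7

A vertex is on a directed cycle iff it belongs to a strongly connected component of size ≥ 2 (or has a self-loop).
The vertices on cycles are {Clio, Elko, Hilo, Jade, Mesa, Dover, Fargo} — 7 in total.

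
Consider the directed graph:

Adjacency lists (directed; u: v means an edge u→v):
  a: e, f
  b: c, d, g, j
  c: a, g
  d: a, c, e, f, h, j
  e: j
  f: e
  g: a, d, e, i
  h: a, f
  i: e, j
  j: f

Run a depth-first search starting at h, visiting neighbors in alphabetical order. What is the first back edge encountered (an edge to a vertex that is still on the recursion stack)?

f->e

DFS from h (visiting neighbors in alphabetical order); mark gray on enter, black on exit:
h gray
  a gray
    e gray
      j gray
        f gray
          f→e: e is gray → back edge
First back edge: f → e.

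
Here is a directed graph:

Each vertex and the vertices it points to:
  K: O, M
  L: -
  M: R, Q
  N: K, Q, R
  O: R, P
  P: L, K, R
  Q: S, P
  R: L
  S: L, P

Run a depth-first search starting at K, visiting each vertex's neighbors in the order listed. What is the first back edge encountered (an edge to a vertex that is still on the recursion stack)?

P→K

DFS from K (visiting each vertex's neighbors in the order listed); mark gray on enter, black on exit:
K gray
  O gray
    R gray
      L gray
      L black
    R black
    P gray
      P→L: L black — skip
      P→K: K is gray → back edge
First back edge: P → K.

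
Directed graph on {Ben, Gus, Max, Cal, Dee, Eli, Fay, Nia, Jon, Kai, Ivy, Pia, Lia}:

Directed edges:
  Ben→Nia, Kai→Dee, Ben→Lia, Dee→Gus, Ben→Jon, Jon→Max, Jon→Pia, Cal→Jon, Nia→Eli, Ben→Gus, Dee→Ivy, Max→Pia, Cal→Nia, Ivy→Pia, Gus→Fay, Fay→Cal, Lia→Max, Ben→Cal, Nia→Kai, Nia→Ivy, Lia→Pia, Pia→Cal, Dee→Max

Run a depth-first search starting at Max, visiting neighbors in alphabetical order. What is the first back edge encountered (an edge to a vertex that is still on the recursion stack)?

Jon→Max

DFS from Max (visiting neighbors in alphabetical order); mark gray on enter, black on exit:
Max gray
  Pia gray
    Cal gray
      Jon gray
        Jon→Max: Max is gray → back edge
First back edge: Jon → Max.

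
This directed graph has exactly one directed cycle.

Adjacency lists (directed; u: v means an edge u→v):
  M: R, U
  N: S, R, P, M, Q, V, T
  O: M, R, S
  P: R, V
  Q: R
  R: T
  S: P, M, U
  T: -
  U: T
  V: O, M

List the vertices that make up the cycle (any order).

DFS with gray/black marking from V:
V gray
  O gray
    M gray
      R gray
        T gray
        T black
      R black
      U gray
        U→T: T black — skip
      U black
    M black
    O→R: R black — skip
    S gray
      P gray
        P→R: R black — skip
        P→V: V is gray → back edge
Back edge closes the cycle V → O → S → P → V; its vertices are {O, P, S, V}.

O, P, S, V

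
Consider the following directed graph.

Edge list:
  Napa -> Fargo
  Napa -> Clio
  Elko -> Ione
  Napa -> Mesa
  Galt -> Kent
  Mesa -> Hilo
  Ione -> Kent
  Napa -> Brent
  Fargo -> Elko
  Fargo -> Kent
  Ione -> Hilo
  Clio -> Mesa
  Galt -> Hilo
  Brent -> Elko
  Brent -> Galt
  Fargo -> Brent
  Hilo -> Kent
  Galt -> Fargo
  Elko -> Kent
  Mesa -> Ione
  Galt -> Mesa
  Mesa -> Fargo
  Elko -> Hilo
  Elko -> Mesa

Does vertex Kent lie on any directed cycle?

No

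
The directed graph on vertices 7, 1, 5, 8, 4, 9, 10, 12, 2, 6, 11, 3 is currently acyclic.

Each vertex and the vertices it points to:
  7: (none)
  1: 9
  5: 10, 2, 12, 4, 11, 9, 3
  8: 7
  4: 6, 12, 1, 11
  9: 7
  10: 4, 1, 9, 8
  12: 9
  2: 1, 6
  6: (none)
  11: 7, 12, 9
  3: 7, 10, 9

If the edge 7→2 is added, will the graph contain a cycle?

Yes

Adding 7→2 creates a cycle iff 2 can already reach 7.
Path from 2: 2 → 1 → 9 → 7.
So 2 → … → 7 → 2 is a cycle.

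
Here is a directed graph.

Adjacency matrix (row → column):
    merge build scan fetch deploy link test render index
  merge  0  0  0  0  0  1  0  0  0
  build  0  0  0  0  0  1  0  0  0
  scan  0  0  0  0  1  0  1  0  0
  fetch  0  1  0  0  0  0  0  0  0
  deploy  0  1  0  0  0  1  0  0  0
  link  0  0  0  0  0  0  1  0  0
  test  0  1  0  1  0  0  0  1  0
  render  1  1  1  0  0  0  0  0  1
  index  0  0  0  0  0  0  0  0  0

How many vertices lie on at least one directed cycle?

8

A vertex is on a directed cycle iff it belongs to a strongly connected component of size ≥ 2 (or has a self-loop).
The vertices on cycles are {link, scan, test, build, fetch, merge, deploy, render} — 8 in total.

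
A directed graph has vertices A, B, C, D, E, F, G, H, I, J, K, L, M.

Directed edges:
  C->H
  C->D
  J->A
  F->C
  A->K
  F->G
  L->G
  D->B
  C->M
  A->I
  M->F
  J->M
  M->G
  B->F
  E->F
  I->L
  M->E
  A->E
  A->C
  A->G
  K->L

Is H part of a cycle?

No

H lies on a cycle iff there is a path from H back to itself.
Exploring from H, it never reaches itself; equivalently, its strongly connected component is a singleton.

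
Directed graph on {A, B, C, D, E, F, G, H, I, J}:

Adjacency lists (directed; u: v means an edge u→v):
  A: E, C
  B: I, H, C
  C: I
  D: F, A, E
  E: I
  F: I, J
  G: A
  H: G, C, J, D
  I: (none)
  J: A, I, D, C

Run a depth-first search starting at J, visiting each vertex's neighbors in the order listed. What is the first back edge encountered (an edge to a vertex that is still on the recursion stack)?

F->J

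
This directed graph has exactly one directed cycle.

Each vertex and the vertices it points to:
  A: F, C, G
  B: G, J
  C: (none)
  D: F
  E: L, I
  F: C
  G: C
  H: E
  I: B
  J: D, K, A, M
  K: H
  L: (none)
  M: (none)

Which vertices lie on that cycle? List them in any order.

DFS with gray/black marking from J:
J gray
  D gray
    F gray
      C gray
      C black
    F black
  D black
  K gray
    H gray
      E gray
        L gray
        L black
        I gray
          B gray
            G gray
              G→C: C black — skip
            G black
            B→J: J is gray → back edge
Back edge closes the cycle J → K → H → E → I → B → J; its vertices are {B, E, H, I, J, K}.

B, E, H, I, J, K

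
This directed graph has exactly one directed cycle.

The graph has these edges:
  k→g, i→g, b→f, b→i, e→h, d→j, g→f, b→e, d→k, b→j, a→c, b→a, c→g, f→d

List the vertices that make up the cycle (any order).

d, f, g, k

DFS with gray/black marking from f:
f gray
  d gray
    k gray
      g gray
        g→f: f is gray → back edge
Back edge closes the cycle f → d → k → g → f; its vertices are {d, f, g, k}.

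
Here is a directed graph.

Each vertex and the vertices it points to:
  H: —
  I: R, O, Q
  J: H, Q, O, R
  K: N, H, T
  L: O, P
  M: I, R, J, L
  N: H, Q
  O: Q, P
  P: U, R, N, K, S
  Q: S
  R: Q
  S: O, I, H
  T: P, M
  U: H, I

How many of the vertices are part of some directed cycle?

A vertex is on a directed cycle iff it belongs to a strongly connected component of size ≥ 2 (or has a self-loop).
The vertices on cycles are {I, J, K, L, M, N, O, P, Q, R, S, T, U} — 13 in total.

13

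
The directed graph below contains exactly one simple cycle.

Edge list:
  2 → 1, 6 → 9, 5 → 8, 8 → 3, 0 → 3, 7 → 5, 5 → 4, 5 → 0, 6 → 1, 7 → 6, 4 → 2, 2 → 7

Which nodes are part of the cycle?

2, 4, 5, 7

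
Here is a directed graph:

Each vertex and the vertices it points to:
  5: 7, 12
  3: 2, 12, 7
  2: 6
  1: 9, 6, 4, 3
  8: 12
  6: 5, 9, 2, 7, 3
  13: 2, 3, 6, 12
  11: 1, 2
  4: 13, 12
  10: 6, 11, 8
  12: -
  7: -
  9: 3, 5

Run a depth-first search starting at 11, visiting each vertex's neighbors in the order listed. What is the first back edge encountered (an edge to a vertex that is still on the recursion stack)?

6->9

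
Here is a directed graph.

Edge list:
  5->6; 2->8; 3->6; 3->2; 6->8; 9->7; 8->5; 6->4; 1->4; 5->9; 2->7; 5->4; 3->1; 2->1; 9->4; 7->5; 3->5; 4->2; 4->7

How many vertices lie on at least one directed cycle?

8

A vertex is on a directed cycle iff it belongs to a strongly connected component of size ≥ 2 (or has a self-loop).
The vertices on cycles are {1, 2, 4, 5, 6, 7, 8, 9} — 8 in total.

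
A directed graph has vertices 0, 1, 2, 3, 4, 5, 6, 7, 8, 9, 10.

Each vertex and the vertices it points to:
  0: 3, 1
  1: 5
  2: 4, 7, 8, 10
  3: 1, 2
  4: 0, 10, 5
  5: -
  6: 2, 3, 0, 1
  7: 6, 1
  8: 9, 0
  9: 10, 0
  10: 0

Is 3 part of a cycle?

3 is on a cycle iff 3 can reach itself via ≥1 edge.
3 → 2 → 4 → 0 → 3 — yes.

Yes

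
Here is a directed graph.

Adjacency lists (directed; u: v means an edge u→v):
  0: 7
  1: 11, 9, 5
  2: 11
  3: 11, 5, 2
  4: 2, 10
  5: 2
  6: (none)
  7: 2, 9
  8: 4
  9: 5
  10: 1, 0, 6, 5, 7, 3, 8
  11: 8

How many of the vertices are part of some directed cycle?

A vertex is on a directed cycle iff it belongs to a strongly connected component of size ≥ 2 (or has a self-loop).
The vertices on cycles are {0, 1, 2, 3, 4, 5, 7, 8, 9, 10, 11} — 11 in total.

11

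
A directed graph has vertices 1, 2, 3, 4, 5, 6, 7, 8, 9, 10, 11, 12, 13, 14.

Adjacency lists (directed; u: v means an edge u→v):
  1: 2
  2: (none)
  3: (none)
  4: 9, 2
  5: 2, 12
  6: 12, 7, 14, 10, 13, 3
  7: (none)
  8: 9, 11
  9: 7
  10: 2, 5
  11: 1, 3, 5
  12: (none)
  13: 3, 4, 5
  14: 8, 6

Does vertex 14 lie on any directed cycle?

Yes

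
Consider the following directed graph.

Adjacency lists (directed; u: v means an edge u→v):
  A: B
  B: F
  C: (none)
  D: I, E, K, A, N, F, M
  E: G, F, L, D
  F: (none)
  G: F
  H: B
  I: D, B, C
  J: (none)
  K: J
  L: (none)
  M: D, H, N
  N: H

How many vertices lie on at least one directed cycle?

A vertex is on a directed cycle iff it belongs to a strongly connected component of size ≥ 2 (or has a self-loop).
The vertices on cycles are {D, E, I, M} — 4 in total.

4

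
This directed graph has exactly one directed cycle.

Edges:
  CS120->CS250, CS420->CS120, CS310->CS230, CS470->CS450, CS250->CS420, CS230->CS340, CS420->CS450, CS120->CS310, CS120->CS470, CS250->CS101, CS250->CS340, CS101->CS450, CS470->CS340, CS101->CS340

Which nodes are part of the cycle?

CS120, CS250, CS420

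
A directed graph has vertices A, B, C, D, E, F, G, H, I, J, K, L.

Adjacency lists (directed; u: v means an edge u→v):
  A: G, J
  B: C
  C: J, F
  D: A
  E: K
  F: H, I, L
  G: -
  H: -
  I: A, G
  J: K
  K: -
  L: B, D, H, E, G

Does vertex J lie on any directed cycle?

J lies on a cycle iff there is a path from J back to itself.
Exploring from J, it never reaches itself; equivalently, its strongly connected component is a singleton.

No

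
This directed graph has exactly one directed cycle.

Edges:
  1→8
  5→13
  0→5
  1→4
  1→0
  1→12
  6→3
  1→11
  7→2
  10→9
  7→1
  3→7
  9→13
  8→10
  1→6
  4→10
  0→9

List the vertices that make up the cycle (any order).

DFS with gray/black marking from 3:
3 gray
  7 gray
    1 gray
      12 gray
      12 black
      8 gray
        10 gray
          9 gray
            13 gray
            13 black
          9 black
        10 black
      8 black
      0 gray
        5 gray
          5→13: 13 black — skip
        5 black
        0→9: 9 black — skip
      0 black
      6 gray
        6→3: 3 is gray → back edge
Back edge closes the cycle 3 → 7 → 1 → 6 → 3; its vertices are {1, 3, 6, 7}.

1, 3, 6, 7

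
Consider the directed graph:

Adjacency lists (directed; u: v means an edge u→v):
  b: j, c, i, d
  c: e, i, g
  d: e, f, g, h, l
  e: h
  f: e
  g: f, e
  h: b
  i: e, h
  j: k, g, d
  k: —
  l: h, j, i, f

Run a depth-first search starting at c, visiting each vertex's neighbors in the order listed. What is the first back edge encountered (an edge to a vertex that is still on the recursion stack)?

f→e

DFS from c (visiting each vertex's neighbors in the order listed); mark gray on enter, black on exit:
c gray
  e gray
    h gray
      b gray
        j gray
          k gray
          k black
          g gray
            f gray
              f→e: e is gray → back edge
First back edge: f → e.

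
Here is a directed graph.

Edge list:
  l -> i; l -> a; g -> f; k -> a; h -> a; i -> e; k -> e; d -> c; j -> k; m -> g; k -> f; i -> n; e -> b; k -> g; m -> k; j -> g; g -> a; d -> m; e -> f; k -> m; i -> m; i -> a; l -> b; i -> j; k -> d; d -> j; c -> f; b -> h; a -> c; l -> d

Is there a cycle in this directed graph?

DFS with white/gray/black marking, starting from b:
b gray
  h gray
    a gray
      c gray
        f gray
        f black
      c black
    a black
  h black
b black
d gray
  d→c: c black — skip
  m gray
    k gray
      e gray
        e→b: b black — skip
        e→f: f black — skip
      e black
      k→d: d is gray → back edge
Back edge found, so a cycle exists: d → m → k → d.

Yes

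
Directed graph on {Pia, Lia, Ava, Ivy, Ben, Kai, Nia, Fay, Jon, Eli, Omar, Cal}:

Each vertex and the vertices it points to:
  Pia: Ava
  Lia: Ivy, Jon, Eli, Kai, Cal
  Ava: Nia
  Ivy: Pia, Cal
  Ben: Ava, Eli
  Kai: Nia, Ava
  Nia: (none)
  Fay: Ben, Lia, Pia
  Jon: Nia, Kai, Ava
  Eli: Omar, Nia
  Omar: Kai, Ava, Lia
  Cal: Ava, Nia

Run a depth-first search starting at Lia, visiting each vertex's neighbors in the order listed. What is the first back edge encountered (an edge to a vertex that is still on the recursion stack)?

Omar→Lia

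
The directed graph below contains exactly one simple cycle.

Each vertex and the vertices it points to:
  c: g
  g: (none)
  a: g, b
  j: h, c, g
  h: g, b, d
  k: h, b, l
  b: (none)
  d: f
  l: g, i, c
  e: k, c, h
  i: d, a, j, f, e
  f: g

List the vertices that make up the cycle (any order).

e, i, k, l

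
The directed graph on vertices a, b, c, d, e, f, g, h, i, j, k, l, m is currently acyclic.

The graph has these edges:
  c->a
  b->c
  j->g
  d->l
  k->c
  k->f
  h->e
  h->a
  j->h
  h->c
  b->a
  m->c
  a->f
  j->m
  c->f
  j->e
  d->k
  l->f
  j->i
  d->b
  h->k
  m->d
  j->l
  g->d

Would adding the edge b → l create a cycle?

No

Adding b→l creates a cycle iff l can already reach b.
Explore from l: no path reaches b. The graph stays acyclic.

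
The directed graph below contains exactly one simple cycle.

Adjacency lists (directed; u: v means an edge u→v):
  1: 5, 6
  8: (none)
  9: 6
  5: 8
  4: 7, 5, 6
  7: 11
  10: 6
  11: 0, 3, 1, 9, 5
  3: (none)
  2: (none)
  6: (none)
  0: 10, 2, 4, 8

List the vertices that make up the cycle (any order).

0, 4, 7, 11

DFS with gray/black marking from 11:
11 gray
  0 gray
    10 gray
      6 gray
      6 black
    10 black
    2 gray
    2 black
    4 gray
      7 gray
        7→11: 11 is gray → back edge
Back edge closes the cycle 11 → 0 → 4 → 7 → 11; its vertices are {0, 4, 7, 11}.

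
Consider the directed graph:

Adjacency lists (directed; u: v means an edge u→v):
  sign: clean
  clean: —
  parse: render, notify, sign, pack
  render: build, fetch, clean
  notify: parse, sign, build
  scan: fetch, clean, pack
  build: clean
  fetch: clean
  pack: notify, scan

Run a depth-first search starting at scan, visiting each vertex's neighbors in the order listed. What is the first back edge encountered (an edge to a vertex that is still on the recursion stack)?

parse→notify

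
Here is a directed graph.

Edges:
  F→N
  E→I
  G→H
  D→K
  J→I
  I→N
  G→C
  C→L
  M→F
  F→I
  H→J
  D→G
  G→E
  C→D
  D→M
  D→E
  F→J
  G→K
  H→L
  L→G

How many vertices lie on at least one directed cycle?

A vertex is on a directed cycle iff it belongs to a strongly connected component of size ≥ 2 (or has a self-loop).
The vertices on cycles are {C, D, G, H, L} — 5 in total.

5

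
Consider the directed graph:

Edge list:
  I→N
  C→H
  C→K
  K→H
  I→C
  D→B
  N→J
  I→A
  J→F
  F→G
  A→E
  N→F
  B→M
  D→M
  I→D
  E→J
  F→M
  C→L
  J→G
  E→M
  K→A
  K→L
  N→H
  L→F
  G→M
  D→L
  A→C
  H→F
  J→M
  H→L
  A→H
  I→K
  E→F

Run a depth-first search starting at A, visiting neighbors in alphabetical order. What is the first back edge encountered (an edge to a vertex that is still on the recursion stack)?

DFS from A (visiting neighbors in alphabetical order); mark gray on enter, black on exit:
A gray
  C gray
    H gray
      F gray
        G gray
          M gray
          M black
        G black
        F→M: M black — skip
      F black
      L gray
        L→F: F black — skip
      L black
    H black
    K gray
      K→A: A is gray → back edge
First back edge: K → A.

K->A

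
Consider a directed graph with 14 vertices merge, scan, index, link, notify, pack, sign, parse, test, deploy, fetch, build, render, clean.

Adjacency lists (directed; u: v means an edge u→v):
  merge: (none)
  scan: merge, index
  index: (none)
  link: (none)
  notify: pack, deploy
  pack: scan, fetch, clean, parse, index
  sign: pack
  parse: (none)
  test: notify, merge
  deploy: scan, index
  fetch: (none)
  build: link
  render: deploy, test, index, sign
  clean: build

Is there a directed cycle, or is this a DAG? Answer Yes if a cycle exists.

DFS with white/gray/black marking, starting from clean:
clean gray
  build gray
    link gray
    link black
  build black
clean black
merge gray
merge black
scan gray
  scan→merge: merge black — skip
  index gray
  index black
scan black
notify gray
  pack gray
    pack→scan: scan black — skip
    fetch gray
    fetch black
    pack→clean: clean black — skip
    parse gray
    parse black
    pack→index: index black — skip
  pack black
  deploy gray
    deploy→scan: scan black — skip
    deploy→index: index black — skip
  deploy black
notify black
sign gray
  sign→pack: pack black — skip
sign black
test gray
  test→notify: notify black — skip
  test→merge: merge black — skip
test black
render gray
  render→deploy: deploy black — skip
  render→test: test black — skip
  render→index: index black — skip
  render→sign: sign black — skip
render black
Every edge goes to a white or black vertex — no back edge, so the graph is acyclic.

No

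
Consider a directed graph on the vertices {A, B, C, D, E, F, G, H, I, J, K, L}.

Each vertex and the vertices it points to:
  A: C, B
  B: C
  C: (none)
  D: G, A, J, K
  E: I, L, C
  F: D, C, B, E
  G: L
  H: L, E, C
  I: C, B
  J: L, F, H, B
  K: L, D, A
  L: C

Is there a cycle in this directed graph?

DFS with white/gray/black marking, starting from F:
F gray
  D gray
    G gray
      L gray
        C gray
        C black
      L black
    G black
    A gray
      A→C: C black — skip
      B gray
        B→C: C black — skip
      B black
    A black
    J gray
      J→L: L black — skip
      J→F: F is gray → back edge
Back edge found, so a cycle exists: F → D → J → F.

Yes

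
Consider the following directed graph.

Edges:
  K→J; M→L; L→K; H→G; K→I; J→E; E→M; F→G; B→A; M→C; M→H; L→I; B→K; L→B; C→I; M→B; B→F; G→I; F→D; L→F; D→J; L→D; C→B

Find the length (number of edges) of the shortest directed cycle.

5

For each vertex v, BFS finds the shortest path from v back to v.
The shortest such closed walk is E → M → L → K → J → E, length 5.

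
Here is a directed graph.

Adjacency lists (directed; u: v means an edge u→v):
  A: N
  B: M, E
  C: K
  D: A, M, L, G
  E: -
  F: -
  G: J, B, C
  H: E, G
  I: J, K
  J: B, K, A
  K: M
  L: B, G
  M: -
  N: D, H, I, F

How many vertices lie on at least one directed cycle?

A vertex is on a directed cycle iff it belongs to a strongly connected component of size ≥ 2 (or has a self-loop).
The vertices on cycles are {A, D, G, H, I, J, L, N} — 8 in total.

8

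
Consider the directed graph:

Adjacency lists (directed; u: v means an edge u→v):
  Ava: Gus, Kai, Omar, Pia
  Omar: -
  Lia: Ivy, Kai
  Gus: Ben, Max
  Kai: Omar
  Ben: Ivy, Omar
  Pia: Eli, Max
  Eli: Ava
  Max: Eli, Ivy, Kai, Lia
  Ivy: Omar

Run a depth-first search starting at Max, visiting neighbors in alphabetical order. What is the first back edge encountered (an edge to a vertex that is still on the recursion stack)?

DFS from Max (visiting neighbors in alphabetical order); mark gray on enter, black on exit:
Max gray
  Eli gray
    Ava gray
      Gus gray
        Ben gray
          Ivy gray
            Omar gray
            Omar black
          Ivy black
          Ben→Omar: Omar black — skip
        Ben black
        Gus→Max: Max is gray → back edge
First back edge: Gus → Max.

Gus->Max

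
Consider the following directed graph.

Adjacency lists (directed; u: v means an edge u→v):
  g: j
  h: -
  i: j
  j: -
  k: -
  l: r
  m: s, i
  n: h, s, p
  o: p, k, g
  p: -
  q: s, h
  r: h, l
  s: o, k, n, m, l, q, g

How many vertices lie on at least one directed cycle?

A vertex is on a directed cycle iff it belongs to a strongly connected component of size ≥ 2 (or has a self-loop).
The vertices on cycles are {l, m, n, q, r, s} — 6 in total.

6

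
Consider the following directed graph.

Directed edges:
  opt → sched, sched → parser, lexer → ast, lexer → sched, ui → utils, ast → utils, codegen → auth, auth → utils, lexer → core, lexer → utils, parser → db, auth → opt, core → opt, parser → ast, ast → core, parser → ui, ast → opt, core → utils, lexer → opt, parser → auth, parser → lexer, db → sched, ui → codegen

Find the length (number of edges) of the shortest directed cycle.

For each vertex v, BFS finds the shortest path from v back to v.
The shortest such closed walk is parser → db → sched → parser, length 3.

3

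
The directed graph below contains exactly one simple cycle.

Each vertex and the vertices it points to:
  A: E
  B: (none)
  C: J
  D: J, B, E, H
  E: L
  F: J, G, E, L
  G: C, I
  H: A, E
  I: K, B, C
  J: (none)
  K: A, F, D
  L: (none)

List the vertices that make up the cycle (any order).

F, G, I, K

DFS with gray/black marking from I:
I gray
  K gray
    A gray
      E gray
        L gray
        L black
      E black
    A black
    F gray
      J gray
      J black
      G gray
        C gray
          C→J: J black — skip
        C black
        G→I: I is gray → back edge
Back edge closes the cycle I → K → F → G → I; its vertices are {F, G, I, K}.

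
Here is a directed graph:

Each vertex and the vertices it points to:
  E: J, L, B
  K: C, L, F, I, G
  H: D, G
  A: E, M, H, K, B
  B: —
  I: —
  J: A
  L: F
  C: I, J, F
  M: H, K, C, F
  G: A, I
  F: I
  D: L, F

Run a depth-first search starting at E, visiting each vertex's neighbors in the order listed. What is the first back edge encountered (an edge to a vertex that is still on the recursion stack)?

DFS from E (visiting each vertex's neighbors in the order listed); mark gray on enter, black on exit:
E gray
  J gray
    A gray
      A→E: E is gray → back edge
First back edge: A → E.

A->E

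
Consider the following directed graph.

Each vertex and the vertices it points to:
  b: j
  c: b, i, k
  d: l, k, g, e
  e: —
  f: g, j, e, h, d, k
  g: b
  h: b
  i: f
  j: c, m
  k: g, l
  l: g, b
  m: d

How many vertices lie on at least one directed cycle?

A vertex is on a directed cycle iff it belongs to a strongly connected component of size ≥ 2 (or has a self-loop).
The vertices on cycles are {b, c, d, f, g, h, i, j, k, l, m} — 11 in total.

11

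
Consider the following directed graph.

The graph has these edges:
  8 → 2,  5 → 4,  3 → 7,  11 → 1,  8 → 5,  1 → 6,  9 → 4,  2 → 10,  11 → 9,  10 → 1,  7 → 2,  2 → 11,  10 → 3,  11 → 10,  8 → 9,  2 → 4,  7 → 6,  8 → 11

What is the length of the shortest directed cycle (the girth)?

4

For each vertex v, BFS finds the shortest path from v back to v.
The shortest such closed walk is 10 → 3 → 7 → 2 → 10, length 4.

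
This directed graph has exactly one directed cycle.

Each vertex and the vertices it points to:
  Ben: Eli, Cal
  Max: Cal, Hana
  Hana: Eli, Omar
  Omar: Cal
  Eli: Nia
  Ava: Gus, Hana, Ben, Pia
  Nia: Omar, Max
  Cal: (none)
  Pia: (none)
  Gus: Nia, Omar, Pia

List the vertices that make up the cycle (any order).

Eli, Max, Nia, Hana

DFS with gray/black marking from Hana:
Hana gray
  Eli gray
    Nia gray
      Omar gray
        Cal gray
        Cal black
      Omar black
      Max gray
        Max→Cal: Cal black — skip
        Max→Hana: Hana is gray → back edge
Back edge closes the cycle Hana → Eli → Nia → Max → Hana; its vertices are {Eli, Max, Nia, Hana}.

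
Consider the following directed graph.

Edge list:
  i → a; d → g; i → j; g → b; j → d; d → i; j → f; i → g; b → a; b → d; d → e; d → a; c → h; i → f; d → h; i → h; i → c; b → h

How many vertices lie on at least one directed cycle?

A vertex is on a directed cycle iff it belongs to a strongly connected component of size ≥ 2 (or has a self-loop).
The vertices on cycles are {b, d, g, i, j} — 5 in total.

5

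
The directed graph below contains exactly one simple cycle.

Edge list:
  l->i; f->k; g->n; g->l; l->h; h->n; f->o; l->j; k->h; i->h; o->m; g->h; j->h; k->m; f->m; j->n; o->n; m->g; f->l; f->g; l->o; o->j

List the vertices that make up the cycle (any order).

g, l, m, o

DFS with gray/black marking from l:
l gray
  h gray
    n gray
    n black
  h black
  i gray
    i→h: h black — skip
  i black
  o gray
    o→n: n black — skip
    j gray
      j→h: h black — skip
      j→n: n black — skip
    j black
    m gray
      g gray
        g→l: l is gray → back edge
Back edge closes the cycle l → o → m → g → l; its vertices are {g, l, m, o}.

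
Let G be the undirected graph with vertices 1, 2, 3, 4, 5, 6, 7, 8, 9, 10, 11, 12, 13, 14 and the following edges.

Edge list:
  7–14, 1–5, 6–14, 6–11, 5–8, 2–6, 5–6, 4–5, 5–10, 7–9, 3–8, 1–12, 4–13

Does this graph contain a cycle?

DFS, tracking each vertex's parent; an edge to a visited non-parent vertex closes a cycle.
Start from 4:
visit 4 (parent –)
  visit 13 (parent 4)
    13–4: parent, skip
  visit 5 (parent 4)
    5–4: parent, skip
    visit 10 (parent 5)
      10–5: parent, skip
    visit 1 (parent 5)
      1–5: parent, skip
      visit 12 (parent 1)
        12–1: parent, skip
    visit 8 (parent 5)
      8–5: parent, skip
      visit 3 (parent 8)
        3–8: parent, skip
    visit 6 (parent 5)
      6–5: parent, skip
      visit 2 (parent 6)
        2–6: parent, skip
      visit 14 (parent 6)
        visit 7 (parent 14)
          7–14: parent, skip
          visit 9 (parent 7)
            9–7: parent, skip
        14–6: parent, skip
      visit 11 (parent 6)
        11–6: parent, skip
No non-parent visited neighbor found — the graph is a forest.

No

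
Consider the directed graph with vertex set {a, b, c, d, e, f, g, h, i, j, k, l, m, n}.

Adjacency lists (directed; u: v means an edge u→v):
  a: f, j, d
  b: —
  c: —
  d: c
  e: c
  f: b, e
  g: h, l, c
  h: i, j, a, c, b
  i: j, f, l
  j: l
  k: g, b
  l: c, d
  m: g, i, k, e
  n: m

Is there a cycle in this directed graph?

No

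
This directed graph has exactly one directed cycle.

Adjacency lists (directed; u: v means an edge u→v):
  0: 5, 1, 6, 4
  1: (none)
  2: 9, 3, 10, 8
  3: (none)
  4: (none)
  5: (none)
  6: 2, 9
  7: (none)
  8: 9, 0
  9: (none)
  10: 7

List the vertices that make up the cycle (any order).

0, 2, 6, 8

DFS with gray/black marking from 6:
6 gray
  2 gray
    9 gray
    9 black
    3 gray
    3 black
    10 gray
      7 gray
      7 black
    10 black
    8 gray
      8→9: 9 black — skip
      0 gray
        5 gray
        5 black
        1 gray
        1 black
        0→6: 6 is gray → back edge
Back edge closes the cycle 6 → 2 → 8 → 0 → 6; its vertices are {0, 2, 6, 8}.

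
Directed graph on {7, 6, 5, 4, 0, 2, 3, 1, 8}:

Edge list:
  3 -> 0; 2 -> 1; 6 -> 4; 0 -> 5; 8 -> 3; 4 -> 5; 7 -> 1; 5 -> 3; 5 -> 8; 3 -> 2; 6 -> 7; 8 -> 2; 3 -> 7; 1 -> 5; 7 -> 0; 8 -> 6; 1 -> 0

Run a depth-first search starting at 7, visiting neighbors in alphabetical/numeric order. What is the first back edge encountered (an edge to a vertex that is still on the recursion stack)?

3->0

DFS from 7 (visiting neighbors in alphabetical/numeric order); mark gray on enter, black on exit:
7 gray
  0 gray
    5 gray
      3 gray
        3→0: 0 is gray → back edge
First back edge: 3 → 0.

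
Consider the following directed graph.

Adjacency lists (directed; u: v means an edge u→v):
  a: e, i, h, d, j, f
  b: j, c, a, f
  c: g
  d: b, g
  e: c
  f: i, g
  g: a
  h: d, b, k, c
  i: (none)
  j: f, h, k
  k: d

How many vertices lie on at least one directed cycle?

A vertex is on a directed cycle iff it belongs to a strongly connected component of size ≥ 2 (or has a self-loop).
The vertices on cycles are {a, b, c, d, e, f, g, h, j, k} — 10 in total.

10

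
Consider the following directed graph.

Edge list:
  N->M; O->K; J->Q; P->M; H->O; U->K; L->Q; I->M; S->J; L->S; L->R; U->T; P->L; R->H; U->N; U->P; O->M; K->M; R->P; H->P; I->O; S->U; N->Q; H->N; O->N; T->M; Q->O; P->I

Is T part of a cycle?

T lies on a cycle iff there is a path from T back to itself.
Exploring from T, it never reaches itself; equivalently, its strongly connected component is a singleton.

No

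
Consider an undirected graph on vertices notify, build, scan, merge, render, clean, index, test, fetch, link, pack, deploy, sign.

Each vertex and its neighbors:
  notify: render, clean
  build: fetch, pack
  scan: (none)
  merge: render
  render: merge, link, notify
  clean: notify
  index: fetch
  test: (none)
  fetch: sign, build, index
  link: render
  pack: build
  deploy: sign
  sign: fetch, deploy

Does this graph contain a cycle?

DFS, tracking each vertex's parent; an edge to a visited non-parent vertex closes a cycle.
Start from link:
visit link (parent –)
  visit render (parent link)
    visit merge (parent render)
      merge–render: parent, skip
    render–link: parent, skip
    visit notify (parent render)
      notify–render: parent, skip
      visit clean (parent notify)
        clean–notify: parent, skip
visit build (parent –)
  visit fetch (parent build)
    visit sign (parent fetch)
      sign–fetch: parent, skip
      visit deploy (parent sign)
        deploy–sign: parent, skip
    fetch–build: parent, skip
    visit index (parent fetch)
      index–fetch: parent, skip
  visit pack (parent build)
    pack–build: parent, skip
visit scan (parent –)
visit test (parent –)
No non-parent visited neighbor found — the graph is a forest.

No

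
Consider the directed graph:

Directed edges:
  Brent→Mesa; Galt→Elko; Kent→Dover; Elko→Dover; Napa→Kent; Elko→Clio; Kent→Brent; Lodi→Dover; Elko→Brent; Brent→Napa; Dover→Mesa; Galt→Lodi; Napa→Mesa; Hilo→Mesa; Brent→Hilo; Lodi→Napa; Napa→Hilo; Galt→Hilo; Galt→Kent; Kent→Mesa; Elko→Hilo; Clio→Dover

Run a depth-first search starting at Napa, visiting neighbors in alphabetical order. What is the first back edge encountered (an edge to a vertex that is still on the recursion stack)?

DFS from Napa (visiting neighbors in alphabetical order); mark gray on enter, black on exit:
Napa gray
  Hilo gray
    Mesa gray
    Mesa black
  Hilo black
  Kent gray
    Brent gray
      Brent→Hilo: Hilo black — skip
      Brent→Mesa: Mesa black — skip
      Brent→Napa: Napa is gray → back edge
First back edge: Brent → Napa.

Brent->Napa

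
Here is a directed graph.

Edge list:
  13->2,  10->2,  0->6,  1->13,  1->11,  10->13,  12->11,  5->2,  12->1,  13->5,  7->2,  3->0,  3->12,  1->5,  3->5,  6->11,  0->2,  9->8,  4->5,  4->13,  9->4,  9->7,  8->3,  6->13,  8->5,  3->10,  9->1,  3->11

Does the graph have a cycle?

No

DFS with white/gray/black marking, starting from 4:
4 gray
  13 gray
    5 gray
      2 gray
      2 black
    5 black
    13→2: 2 black — skip
  13 black
  4→5: 5 black — skip
4 black
0 gray
  6 gray
    11 gray
    11 black
    6→13: 13 black — skip
  6 black
  0→2: 2 black — skip
0 black
10 gray
  10→2: 2 black — skip
  10→13: 13 black — skip
10 black
1 gray
  1→11: 11 black — skip
  1→5: 5 black — skip
  1→13: 13 black — skip
1 black
3 gray
  3→0: 0 black — skip
  3→5: 5 black — skip
  3→11: 11 black — skip
  12 gray
    12→1: 1 black — skip
    12→11: 11 black — skip
  12 black
  3→10: 10 black — skip
3 black
7 gray
  7→2: 2 black — skip
7 black
8 gray
  8→5: 5 black — skip
  8→3: 3 black — skip
8 black
9 gray
  9→8: 8 black — skip
  9→7: 7 black — skip
  9→1: 1 black — skip
  9→4: 4 black — skip
9 black
Every edge goes to a white or black vertex — no back edge, so the graph is acyclic.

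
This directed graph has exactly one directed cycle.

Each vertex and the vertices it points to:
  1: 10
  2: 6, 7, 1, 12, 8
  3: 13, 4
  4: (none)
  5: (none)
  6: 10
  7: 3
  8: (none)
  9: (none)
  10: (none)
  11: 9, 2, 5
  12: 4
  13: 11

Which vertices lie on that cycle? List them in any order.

DFS with gray/black marking from 13:
13 gray
  11 gray
    9 gray
    9 black
    2 gray
      6 gray
        10 gray
        10 black
      6 black
      7 gray
        3 gray
          3→13: 13 is gray → back edge
Back edge closes the cycle 13 → 11 → 2 → 7 → 3 → 13; its vertices are {2, 3, 7, 11, 13}.

2, 3, 7, 11, 13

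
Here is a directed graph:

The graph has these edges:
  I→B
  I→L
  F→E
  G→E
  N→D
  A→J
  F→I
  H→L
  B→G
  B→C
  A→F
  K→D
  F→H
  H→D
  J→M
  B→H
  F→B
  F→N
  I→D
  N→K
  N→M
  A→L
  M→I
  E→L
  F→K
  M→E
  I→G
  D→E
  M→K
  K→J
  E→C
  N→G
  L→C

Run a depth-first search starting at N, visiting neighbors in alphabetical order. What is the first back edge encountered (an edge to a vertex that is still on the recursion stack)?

DFS from N (visiting neighbors in alphabetical order); mark gray on enter, black on exit:
N gray
  D gray
    E gray
      C gray
      C black
      L gray
        L→C: C black — skip
      L black
    E black
  D black
  G gray
    G→E: E black — skip
  G black
  K gray
    K→D: D black — skip
    J gray
      M gray
        M→E: E black — skip
        I gray
          B gray
            B→C: C black — skip
            B→G: G black — skip
            H gray
              H→D: D black — skip
              H→L: L black — skip
            H black
          B black
          I→D: D black — skip
          I→G: G black — skip
          I→L: L black — skip
        I black
        M→K: K is gray → back edge
First back edge: M → K.

M→K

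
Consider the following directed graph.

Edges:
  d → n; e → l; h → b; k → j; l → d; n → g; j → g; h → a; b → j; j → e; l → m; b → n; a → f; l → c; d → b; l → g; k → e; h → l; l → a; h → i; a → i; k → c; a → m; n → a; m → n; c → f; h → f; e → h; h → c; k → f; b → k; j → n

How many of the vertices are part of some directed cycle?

10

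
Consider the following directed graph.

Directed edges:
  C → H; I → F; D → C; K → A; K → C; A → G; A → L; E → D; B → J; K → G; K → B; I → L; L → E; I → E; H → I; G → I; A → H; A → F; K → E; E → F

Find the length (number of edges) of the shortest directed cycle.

For each vertex v, BFS finds the shortest path from v back to v.
The shortest such closed walk is C → H → I → E → D → C, length 5.

5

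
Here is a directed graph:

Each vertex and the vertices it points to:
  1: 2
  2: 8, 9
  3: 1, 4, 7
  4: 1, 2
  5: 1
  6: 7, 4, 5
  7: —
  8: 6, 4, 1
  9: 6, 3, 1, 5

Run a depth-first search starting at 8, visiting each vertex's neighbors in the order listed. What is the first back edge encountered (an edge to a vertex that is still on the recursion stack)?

2→8

DFS from 8 (visiting each vertex's neighbors in the order listed); mark gray on enter, black on exit:
8 gray
  6 gray
    7 gray
    7 black
    4 gray
      1 gray
        2 gray
          2→8: 8 is gray → back edge
First back edge: 2 → 8.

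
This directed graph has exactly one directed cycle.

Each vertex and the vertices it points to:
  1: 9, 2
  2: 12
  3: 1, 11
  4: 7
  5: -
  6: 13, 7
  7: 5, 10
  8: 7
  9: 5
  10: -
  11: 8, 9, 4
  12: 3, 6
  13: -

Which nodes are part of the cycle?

1, 2, 3, 12

DFS with gray/black marking from 12:
12 gray
  3 gray
    1 gray
      9 gray
        5 gray
        5 black
      9 black
      2 gray
        2→12: 12 is gray → back edge
Back edge closes the cycle 12 → 3 → 1 → 2 → 12; its vertices are {1, 2, 3, 12}.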